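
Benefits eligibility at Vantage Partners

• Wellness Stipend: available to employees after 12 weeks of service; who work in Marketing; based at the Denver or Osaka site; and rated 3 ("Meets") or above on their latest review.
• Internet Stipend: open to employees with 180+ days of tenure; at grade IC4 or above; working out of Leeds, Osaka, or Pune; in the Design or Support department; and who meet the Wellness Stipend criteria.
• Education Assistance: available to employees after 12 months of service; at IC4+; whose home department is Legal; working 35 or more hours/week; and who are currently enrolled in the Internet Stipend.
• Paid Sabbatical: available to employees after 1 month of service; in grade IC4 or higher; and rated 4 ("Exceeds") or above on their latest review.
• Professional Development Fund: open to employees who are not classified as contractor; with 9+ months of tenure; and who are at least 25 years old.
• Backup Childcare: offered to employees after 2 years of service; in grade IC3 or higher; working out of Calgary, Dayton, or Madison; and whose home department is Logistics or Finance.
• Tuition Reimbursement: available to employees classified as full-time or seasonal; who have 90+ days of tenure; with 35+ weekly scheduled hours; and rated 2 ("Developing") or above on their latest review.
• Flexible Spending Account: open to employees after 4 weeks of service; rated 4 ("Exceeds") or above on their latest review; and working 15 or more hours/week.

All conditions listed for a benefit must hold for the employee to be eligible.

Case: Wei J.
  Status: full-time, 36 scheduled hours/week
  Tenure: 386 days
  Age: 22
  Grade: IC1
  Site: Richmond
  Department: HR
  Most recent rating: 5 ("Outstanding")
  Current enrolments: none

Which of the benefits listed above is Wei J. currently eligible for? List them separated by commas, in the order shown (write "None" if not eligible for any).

Tuition Reimbursement, Flexible Spending Account

Wellness Stipend — service 386 days ≥ 12 weeks (≈84 days) ✓; dept HR ✗ → not eligible.
Internet Stipend — service 386 days ≥ 180 days ✓; grade IC1 < IC4 ✗ → not eligible.
Education Assistance — service 386 days ≥ 12 months (≈360 days) ✓; grade IC1 < IC4 ✗ → not eligible.
Paid Sabbatical — service 386 days ≥ 1 month (≈30 days) ✓; grade IC1 < IC4 ✗ → not eligible.
Professional Development Fund — status full-time ✓ (not excluded); service 386 days ≥ 9 months (≈270 days) ✓; age 22 < 25 ✗ → not eligible.
Backup Childcare — service 386 days < 2 years (≈730 days) ✗ → not eligible.
Tuition Reimbursement — status full-time ✓; service 386 days ≥ 90 days ✓; 36 hrs/wk ≥ 35 ✓; rating 5 ≥ 2 ✓ → eligible.
Flexible Spending Account — service 386 days ≥ 4 weeks (≈28 days) ✓; rating 5 ≥ 4 ✓; 36 hrs/wk ≥ 15 ✓ → eligible.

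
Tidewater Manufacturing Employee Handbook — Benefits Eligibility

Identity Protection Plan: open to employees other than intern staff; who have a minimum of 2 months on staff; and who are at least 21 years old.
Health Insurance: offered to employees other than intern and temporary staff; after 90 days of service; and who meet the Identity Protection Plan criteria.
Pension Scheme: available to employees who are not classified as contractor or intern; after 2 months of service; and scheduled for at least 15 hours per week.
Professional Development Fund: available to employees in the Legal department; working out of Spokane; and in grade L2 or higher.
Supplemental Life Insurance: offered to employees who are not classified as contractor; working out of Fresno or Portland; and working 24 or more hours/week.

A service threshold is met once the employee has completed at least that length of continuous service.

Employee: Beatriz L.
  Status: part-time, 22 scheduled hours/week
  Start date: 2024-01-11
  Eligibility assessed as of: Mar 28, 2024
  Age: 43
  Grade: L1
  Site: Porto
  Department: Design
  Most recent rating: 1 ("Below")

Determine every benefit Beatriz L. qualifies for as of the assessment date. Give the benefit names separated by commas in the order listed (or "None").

Identity Protection Plan, Pension Scheme

Service from 2024-01-11 to Mar 28, 2024: 77 days.
Identity Protection Plan — status part-time ✓ (not excluded); service 77 days ≥ 2 months (≈60 days) ✓; age 43 ≥ 21 ✓ → eligible.
Health Insurance — status part-time ✓ (not excluded); service 77 days < 90 days ✗ → not eligible.
Pension Scheme — status part-time ✓ (not excluded); service 77 days ≥ 2 months (≈60 days) ✓; 22 hrs/wk ≥ 15 ✓ → eligible.
Professional Development Fund — dept Design ✗ → not eligible.
Supplemental Life Insurance — status part-time ✓ (not excluded); site Porto ✗ (not Fresno or Portland) → not eligible.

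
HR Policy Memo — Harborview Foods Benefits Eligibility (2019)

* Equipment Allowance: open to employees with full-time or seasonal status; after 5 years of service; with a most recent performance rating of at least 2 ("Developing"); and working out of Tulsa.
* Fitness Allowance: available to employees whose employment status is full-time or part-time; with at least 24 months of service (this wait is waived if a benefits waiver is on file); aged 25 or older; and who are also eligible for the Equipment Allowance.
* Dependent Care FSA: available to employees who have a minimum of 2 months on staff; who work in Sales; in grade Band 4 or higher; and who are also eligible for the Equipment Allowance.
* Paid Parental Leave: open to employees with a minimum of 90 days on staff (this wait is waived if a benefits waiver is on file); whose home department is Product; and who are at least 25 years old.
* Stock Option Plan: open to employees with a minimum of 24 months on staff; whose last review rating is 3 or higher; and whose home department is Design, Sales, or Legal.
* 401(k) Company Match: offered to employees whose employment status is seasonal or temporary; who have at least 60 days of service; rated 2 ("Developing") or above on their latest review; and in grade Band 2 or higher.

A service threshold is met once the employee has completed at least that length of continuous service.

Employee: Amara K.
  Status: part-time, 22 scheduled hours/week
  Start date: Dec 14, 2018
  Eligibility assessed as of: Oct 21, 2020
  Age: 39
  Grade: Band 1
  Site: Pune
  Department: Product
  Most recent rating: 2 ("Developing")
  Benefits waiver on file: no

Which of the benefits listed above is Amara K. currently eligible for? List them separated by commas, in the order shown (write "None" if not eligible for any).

Paid Parental Leave

Service from Dec 14, 2018 to Oct 21, 2020: 677 days.
Equipment Allowance — status part-time ✗ (requires full-time or seasonal) → not eligible.
Fitness Allowance — status part-time ✓; no waiver, service 677 days < 24 months (≈720 days) ✗ → not eligible.
Dependent Care FSA — service 677 days ≥ 2 months (≈60 days) ✓; dept Product ✗ → not eligible.
Paid Parental Leave — no waiver, service 677 days ≥ 90 days ✓; dept Product ✓; age 39 ≥ 25 ✓ → eligible.
Stock Option Plan — service 677 days < 24 months (≈720 days) ✗ → not eligible.
401(k) Company Match — status part-time ✗ (requires seasonal or temporary) → not eligible.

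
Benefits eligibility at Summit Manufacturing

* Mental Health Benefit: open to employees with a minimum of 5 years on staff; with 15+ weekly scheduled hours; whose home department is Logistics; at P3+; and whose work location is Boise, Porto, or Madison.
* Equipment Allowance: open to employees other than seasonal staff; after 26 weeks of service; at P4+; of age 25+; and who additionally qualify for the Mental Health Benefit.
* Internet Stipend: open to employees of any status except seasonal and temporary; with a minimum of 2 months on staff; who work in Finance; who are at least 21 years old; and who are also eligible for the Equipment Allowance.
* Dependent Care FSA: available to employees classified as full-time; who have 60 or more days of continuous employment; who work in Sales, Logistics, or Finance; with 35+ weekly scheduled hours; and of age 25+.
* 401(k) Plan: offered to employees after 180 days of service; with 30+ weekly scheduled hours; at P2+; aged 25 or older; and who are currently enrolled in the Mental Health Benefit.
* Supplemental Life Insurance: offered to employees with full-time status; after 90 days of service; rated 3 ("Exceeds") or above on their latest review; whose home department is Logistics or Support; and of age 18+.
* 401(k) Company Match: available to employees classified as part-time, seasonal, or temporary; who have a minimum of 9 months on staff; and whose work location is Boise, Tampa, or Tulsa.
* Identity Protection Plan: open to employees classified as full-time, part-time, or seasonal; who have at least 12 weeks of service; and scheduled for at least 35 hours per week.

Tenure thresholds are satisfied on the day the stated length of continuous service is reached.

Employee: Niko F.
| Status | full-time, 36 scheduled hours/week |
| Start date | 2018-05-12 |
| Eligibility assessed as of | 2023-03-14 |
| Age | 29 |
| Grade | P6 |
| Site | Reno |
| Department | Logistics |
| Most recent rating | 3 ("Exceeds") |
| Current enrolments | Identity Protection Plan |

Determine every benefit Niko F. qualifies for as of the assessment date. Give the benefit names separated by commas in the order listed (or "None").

Service from 2018-05-12 to 2023-03-14: 1767 days.
Mental Health Benefit — service 1767 days < 5 years (≈1825 days) ✗ → not eligible.
Equipment Allowance — status full-time ✓ (not excluded); service 1767 days ≥ 26 weeks (≈182 days) ✓; grade P6 ≥ P4 ✓; age 29 ≥ 25 ✓; not eligible for Mental Health Benefit ✗ → not eligible.
Internet Stipend — status full-time ✓ (not excluded); service 1767 days ≥ 2 months (≈60 days) ✓; dept Logistics ✗ → not eligible.
Dependent Care FSA — status full-time ✓; service 1767 days ≥ 60 days ✓; dept Logistics ✓; 36 hrs/wk ≥ 35 ✓; age 29 ≥ 25 ✓ → eligible.
401(k) Plan — service 1767 days ≥ 180 days ✓; 36 hrs/wk ≥ 30 ✓; grade P6 ≥ P2 ✓; age 29 ≥ 25 ✓; not enrolled in Mental Health Benefit ✗ → not eligible.
Supplemental Life Insurance — status full-time ✓; service 1767 days ≥ 90 days ✓; rating 3 ≥ 3 ✓; dept Logistics ✓; age 29 ≥ 18 ✓ → eligible.
401(k) Company Match — status full-time ✗ (requires part-time, seasonal, or temporary) → not eligible.
Identity Protection Plan — status full-time ✓; service 1767 days ≥ 12 weeks (≈84 days) ✓; 36 hrs/wk ≥ 35 ✓ → eligible.

Dependent Care FSA, Supplemental Life Insurance, Identity Protection Plan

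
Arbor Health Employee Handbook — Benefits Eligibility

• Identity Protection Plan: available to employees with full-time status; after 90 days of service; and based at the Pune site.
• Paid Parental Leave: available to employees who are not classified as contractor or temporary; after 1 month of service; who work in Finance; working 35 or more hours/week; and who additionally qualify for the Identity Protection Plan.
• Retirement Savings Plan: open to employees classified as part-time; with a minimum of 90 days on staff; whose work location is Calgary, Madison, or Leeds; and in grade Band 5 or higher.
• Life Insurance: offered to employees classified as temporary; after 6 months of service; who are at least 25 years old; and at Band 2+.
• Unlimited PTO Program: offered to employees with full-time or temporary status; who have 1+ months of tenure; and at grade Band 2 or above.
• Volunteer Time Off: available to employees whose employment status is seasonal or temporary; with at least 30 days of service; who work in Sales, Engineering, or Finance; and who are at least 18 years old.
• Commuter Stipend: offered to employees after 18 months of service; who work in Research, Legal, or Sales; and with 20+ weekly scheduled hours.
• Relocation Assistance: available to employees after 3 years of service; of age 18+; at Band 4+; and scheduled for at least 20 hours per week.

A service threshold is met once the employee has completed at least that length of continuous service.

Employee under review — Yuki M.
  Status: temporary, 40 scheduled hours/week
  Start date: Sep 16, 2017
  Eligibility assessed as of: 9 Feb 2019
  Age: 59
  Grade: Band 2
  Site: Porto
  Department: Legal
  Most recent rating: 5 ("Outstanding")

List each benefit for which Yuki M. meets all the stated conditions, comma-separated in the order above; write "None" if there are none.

Life Insurance, Unlimited PTO Program

Service from Sep 16, 2017 to 9 Feb 2019: 511 days.
Identity Protection Plan — status temporary ✗ (requires full-time) → not eligible.
Paid Parental Leave — status temporary ✗ (excluded) → not eligible.
Retirement Savings Plan — status temporary ✗ (requires part-time) → not eligible.
Life Insurance — status temporary ✓; service 511 days ≥ 6 months (≈180 days) ✓; age 59 ≥ 25 ✓; grade Band 2 ≥ Band 2 ✓ → eligible.
Unlimited PTO Program — status temporary ✓; service 511 days ≥ 1 month (≈30 days) ✓; grade Band 2 ≥ Band 2 ✓ → eligible.
Volunteer Time Off — status temporary ✓; service 511 days ≥ 30 days ✓; dept Legal ✗ → not eligible.
Commuter Stipend — service 511 days < 18 months (≈540 days) ✗ → not eligible.
Relocation Assistance — service 511 days < 3 years (≈1095 days) ✗ → not eligible.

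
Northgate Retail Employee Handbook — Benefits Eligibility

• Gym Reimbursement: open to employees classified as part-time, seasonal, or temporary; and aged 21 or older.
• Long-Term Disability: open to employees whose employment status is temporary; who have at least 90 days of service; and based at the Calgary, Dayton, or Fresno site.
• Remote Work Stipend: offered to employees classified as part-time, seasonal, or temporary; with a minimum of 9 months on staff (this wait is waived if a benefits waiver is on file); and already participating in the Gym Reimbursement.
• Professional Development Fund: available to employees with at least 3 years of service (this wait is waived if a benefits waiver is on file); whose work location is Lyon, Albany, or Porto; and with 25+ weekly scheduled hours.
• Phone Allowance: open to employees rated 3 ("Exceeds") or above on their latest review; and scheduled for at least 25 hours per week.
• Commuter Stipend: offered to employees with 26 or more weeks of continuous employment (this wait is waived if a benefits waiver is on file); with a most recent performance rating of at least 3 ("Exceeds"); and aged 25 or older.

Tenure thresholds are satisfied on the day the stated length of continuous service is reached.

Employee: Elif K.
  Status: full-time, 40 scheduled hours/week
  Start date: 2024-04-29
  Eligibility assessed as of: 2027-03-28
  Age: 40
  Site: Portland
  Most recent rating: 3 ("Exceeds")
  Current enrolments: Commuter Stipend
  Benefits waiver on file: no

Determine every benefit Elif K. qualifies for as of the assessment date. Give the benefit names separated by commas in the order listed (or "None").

Phone Allowance, Commuter Stipend

Service from 2024-04-29 to 2027-03-28: 1063 days.
Gym Reimbursement — status full-time ✗ (requires part-time, seasonal, or temporary) → not eligible.
Long-Term Disability — status full-time ✗ (requires temporary) → not eligible.
Remote Work Stipend — status full-time ✗ (requires part-time, seasonal, or temporary) → not eligible.
Professional Development Fund — no waiver, service 1063 days < 3 years (≈1095 days) ✗ → not eligible.
Phone Allowance — rating 3 ≥ 3 ✓; 40 hrs/wk ≥ 25 ✓ → eligible.
Commuter Stipend — no waiver, service 1063 days ≥ 26 weeks (≈182 days) ✓; rating 3 ≥ 3 ✓; age 40 ≥ 25 ✓ → eligible.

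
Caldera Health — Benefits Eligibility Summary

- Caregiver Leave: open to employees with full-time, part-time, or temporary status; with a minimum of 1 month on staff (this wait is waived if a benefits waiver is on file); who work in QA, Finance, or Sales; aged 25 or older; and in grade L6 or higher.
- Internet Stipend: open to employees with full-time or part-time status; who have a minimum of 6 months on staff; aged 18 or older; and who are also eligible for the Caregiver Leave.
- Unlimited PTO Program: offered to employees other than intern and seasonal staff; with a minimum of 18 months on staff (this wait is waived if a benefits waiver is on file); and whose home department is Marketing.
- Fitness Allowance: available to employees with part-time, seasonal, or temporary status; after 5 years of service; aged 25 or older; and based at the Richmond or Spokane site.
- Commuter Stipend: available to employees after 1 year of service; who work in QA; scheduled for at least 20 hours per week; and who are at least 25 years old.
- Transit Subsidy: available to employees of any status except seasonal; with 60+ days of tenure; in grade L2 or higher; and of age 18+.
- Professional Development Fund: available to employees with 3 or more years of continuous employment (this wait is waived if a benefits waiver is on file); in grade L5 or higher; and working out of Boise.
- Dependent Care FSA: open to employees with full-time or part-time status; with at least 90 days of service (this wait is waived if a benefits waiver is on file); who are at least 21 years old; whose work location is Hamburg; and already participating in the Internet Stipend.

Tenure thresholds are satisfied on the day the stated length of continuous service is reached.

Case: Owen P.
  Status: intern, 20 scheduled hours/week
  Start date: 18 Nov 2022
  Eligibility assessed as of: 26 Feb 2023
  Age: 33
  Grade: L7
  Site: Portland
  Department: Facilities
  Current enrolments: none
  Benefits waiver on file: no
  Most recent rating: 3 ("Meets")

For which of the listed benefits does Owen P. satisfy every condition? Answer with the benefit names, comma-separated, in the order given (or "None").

Transit Subsidy

Service from 18 Nov 2022 to 26 Feb 2023: 100 days.
Caregiver Leave — status intern ✗ (requires full-time, part-time, or temporary) → not eligible.
Internet Stipend — status intern ✗ (requires full-time or part-time) → not eligible.
Unlimited PTO Program — status intern ✗ (excluded) → not eligible.
Fitness Allowance — status intern ✗ (requires part-time, seasonal, or temporary) → not eligible.
Commuter Stipend — service 100 days < 1 year (≈365 days) ✗ → not eligible.
Transit Subsidy — status intern ✓ (not excluded); service 100 days ≥ 60 days ✓; grade L7 ≥ L2 ✓; age 33 ≥ 18 ✓ → eligible.
Professional Development Fund — no waiver, service 100 days < 3 years (≈1095 days) ✗ → not eligible.
Dependent Care FSA — status intern ✗ (requires full-time or part-time) → not eligible.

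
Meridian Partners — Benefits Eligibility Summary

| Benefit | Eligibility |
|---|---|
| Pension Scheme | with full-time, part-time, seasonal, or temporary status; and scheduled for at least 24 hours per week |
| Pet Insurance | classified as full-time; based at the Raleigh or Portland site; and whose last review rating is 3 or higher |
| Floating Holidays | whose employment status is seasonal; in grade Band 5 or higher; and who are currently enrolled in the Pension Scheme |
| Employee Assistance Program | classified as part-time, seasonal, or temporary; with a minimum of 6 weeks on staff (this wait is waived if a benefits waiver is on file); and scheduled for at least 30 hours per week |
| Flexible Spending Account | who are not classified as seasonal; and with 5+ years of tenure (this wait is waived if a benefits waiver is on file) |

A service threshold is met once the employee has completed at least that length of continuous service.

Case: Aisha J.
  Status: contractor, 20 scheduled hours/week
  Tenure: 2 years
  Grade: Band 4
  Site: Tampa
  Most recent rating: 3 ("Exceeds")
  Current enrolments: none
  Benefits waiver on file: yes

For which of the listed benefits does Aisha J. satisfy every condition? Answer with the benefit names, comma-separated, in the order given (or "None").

Flexible Spending Account

Pension Scheme — status contractor ✗ (requires full-time, part-time, seasonal, or temporary) → not eligible.
Pet Insurance — status contractor ✗ (requires full-time) → not eligible.
Floating Holidays — status contractor ✗ (requires seasonal) → not eligible.
Employee Assistance Program — status contractor ✗ (requires part-time, seasonal, or temporary) → not eligible.
Flexible Spending Account — status contractor ✓ (not excluded); benefits waiver on file ✓ → eligible.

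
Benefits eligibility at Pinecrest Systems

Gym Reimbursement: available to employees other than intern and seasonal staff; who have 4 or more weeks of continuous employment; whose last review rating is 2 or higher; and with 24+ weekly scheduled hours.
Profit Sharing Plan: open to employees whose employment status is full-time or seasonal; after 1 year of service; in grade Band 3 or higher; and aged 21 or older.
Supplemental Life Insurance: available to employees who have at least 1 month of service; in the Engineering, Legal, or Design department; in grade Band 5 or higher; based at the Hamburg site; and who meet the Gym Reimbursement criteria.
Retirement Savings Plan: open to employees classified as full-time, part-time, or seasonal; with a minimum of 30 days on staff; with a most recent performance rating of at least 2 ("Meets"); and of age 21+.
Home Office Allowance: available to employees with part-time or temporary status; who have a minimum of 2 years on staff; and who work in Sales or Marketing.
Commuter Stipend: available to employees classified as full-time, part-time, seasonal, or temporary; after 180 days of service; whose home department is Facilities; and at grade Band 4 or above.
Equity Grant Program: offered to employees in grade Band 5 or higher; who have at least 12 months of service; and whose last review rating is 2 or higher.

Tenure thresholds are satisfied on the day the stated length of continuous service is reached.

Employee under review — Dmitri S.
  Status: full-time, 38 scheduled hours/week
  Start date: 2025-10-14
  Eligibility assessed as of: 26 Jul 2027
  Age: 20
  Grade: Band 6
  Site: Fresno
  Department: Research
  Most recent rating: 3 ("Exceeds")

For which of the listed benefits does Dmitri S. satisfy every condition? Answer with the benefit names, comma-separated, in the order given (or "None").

Service from 2025-10-14 to 26 Jul 2027: 650 days.
Gym Reimbursement — status full-time ✓ (not excluded); service 650 days ≥ 4 weeks (≈28 days) ✓; rating 3 ≥ 2 ✓; 38 hrs/wk ≥ 24 ✓ → eligible.
Profit Sharing Plan — status full-time ✓; service 650 days ≥ 1 year (≈365 days) ✓; grade Band 6 ≥ Band 3 ✓; age 20 < 21 ✗ → not eligible.
Supplemental Life Insurance — service 650 days ≥ 1 month (≈30 days) ✓; dept Research ✗ → not eligible.
Retirement Savings Plan — status full-time ✓; service 650 days ≥ 30 days ✓; rating 3 ≥ 2 ✓; age 20 < 21 ✗ → not eligible.
Home Office Allowance — status full-time ✗ (requires part-time or temporary) → not eligible.
Commuter Stipend — status full-time ✓; service 650 days ≥ 180 days ✓; dept Research ✗ → not eligible.
Equity Grant Program — grade Band 6 ≥ Band 5 ✓; service 650 days ≥ 12 months (≈360 days) ✓; rating 3 ≥ 2 ✓ → eligible.

Gym Reimbursement, Equity Grant Program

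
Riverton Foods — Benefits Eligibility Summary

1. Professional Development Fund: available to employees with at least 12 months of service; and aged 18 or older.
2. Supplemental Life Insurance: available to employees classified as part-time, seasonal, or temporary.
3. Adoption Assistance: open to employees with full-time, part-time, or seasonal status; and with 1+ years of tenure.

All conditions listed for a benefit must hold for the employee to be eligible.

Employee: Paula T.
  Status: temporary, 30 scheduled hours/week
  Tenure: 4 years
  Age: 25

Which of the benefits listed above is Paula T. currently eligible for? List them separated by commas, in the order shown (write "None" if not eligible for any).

Professional Development Fund — service 4 years ≥ 12 months (≈360 days) ✓; age 25 ≥ 18 ✓ → eligible.
Supplemental Life Insurance — status temporary ✓ → eligible.
Adoption Assistance — status temporary ✗ (requires full-time, part-time, or seasonal) → not eligible.

Professional Development Fund, Supplemental Life Insurance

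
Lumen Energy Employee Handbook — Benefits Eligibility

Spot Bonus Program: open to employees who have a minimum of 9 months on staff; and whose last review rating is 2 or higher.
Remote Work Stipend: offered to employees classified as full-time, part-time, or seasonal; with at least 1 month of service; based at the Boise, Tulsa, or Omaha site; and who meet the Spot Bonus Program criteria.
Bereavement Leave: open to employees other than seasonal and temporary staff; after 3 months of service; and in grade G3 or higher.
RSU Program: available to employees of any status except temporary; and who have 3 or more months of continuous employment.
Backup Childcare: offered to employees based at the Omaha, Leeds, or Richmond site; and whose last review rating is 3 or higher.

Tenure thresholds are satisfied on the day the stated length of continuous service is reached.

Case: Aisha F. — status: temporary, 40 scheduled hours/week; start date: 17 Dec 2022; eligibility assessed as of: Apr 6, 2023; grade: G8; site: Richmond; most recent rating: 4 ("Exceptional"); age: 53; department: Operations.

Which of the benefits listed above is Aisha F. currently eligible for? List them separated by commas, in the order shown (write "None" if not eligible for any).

Service from 17 Dec 2022 to Apr 6, 2023: 110 days.
Spot Bonus Program — service 110 days < 9 months (≈270 days) ✗ → not eligible.
Remote Work Stipend — status temporary ✗ (requires full-time, part-time, or seasonal) → not eligible.
Bereavement Leave — status temporary ✗ (excluded) → not eligible.
RSU Program — status temporary ✗ (excluded) → not eligible.
Backup Childcare — site Richmond ✓; rating 4 ≥ 3 ✓ → eligible.

Backup Childcare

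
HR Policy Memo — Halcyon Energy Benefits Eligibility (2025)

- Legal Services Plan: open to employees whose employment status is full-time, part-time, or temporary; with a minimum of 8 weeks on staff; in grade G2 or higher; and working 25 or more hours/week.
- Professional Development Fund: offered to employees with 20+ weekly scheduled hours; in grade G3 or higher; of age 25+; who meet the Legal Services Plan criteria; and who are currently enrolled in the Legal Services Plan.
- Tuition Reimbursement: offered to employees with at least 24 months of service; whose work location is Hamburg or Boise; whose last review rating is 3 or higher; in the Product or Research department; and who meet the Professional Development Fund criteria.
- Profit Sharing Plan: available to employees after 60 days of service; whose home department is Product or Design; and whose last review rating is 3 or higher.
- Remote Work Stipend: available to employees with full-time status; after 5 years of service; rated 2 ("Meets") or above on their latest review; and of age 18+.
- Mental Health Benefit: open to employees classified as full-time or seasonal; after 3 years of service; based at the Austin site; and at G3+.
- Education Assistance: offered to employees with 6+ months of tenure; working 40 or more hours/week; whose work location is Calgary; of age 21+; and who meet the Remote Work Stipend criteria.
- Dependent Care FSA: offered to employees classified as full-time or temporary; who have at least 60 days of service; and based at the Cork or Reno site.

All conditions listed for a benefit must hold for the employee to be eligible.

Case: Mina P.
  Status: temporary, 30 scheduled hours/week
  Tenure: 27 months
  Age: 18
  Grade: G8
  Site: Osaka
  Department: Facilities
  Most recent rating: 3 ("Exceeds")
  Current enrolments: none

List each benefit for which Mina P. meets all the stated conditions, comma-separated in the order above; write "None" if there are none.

Legal Services Plan — status temporary ✓; service 27 months ≥ 8 weeks (≈56 days) ✓; grade G8 ≥ G2 ✓; 30 hrs/wk ≥ 25 ✓ → eligible.
Professional Development Fund — 30 hrs/wk ≥ 20 ✓; grade G8 ≥ G3 ✓; age 18 < 25 ✗ → not eligible.
Tuition Reimbursement — service 27 months ≥ 24 months ✓; site Osaka ✗ (not Hamburg or Boise) → not eligible.
Profit Sharing Plan — service 27 months ≥ 60 days ✓; dept Facilities ✗ → not eligible.
Remote Work Stipend — status temporary ✗ (requires full-time) → not eligible.
Mental Health Benefit — status temporary ✗ (requires full-time or seasonal) → not eligible.
Education Assistance — service 27 months ≥ 6 months ✓; 30 hrs/wk < 40 ✗ → not eligible.
Dependent Care FSA — status temporary ✓; service 27 months ≥ 60 days ✓; site Osaka ✗ (not Cork or Reno) → not eligible.

Legal Services Plan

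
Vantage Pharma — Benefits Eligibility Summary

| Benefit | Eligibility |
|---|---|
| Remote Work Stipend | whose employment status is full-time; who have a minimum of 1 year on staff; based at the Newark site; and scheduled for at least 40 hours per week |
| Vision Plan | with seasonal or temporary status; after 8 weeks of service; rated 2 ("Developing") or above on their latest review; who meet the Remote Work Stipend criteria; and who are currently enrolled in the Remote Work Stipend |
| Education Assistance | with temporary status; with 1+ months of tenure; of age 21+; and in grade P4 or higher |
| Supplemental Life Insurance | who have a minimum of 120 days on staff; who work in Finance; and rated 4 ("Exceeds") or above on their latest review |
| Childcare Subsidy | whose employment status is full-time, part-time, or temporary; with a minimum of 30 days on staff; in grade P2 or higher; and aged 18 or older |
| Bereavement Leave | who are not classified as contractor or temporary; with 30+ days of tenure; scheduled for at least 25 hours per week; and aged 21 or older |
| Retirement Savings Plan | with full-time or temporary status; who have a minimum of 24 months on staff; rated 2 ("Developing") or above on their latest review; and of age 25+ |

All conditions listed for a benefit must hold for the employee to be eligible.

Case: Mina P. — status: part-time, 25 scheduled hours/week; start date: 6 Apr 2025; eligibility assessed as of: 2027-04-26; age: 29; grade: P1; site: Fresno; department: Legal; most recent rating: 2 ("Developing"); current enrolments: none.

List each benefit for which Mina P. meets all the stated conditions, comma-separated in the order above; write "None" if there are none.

Bereavement Leave

Service from 6 Apr 2025 to 2027-04-26: 750 days.
Remote Work Stipend — status part-time ✗ (requires full-time) → not eligible.
Vision Plan — status part-time ✗ (requires seasonal or temporary) → not eligible.
Education Assistance — status part-time ✗ (requires temporary) → not eligible.
Supplemental Life Insurance — service 750 days ≥ 120 days ✓; dept Legal ✗ → not eligible.
Childcare Subsidy — status part-time ✓; service 750 days ≥ 30 days ✓; grade P1 < P2 ✗ → not eligible.
Bereavement Leave — status part-time ✓ (not excluded); service 750 days ≥ 30 days ✓; 25 hrs/wk ≥ 25 ✓; age 29 ≥ 21 ✓ → eligible.
Retirement Savings Plan — status part-time ✗ (requires full-time or temporary) → not eligible.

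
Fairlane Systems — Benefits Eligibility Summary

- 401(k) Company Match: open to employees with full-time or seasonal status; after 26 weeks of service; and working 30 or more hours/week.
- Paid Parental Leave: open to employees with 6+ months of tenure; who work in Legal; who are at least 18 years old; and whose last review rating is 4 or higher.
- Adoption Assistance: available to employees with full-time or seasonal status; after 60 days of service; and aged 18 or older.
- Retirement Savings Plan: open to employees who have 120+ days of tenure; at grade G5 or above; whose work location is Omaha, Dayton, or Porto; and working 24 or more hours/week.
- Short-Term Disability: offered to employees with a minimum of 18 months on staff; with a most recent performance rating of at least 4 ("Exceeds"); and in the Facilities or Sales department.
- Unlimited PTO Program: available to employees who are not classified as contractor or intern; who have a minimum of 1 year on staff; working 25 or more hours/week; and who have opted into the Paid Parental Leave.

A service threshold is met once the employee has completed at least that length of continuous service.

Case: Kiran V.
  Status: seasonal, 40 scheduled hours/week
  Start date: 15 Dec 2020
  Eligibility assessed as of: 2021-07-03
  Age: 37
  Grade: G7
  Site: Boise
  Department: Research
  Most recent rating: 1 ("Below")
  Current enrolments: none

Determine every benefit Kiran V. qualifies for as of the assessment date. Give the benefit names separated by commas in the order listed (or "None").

401(k) Company Match, Adoption Assistance

Service from 15 Dec 2020 to 2021-07-03: 200 days.
401(k) Company Match — status seasonal ✓; service 200 days ≥ 26 weeks (≈182 days) ✓; 40 hrs/wk ≥ 30 ✓ → eligible.
Paid Parental Leave — service 200 days ≥ 6 months (≈180 days) ✓; dept Research ✗ → not eligible.
Adoption Assistance — status seasonal ✓; service 200 days ≥ 60 days ✓; age 37 ≥ 18 ✓ → eligible.
Retirement Savings Plan — service 200 days ≥ 120 days ✓; grade G7 ≥ G5 ✓; site Boise ✗ (not Omaha, Dayton, or Porto) → not eligible.
Short-Term Disability — service 200 days < 18 months (≈540 days) ✗ → not eligible.
Unlimited PTO Program — status seasonal ✓ (not excluded); service 200 days < 1 year (≈365 days) ✗ → not eligible.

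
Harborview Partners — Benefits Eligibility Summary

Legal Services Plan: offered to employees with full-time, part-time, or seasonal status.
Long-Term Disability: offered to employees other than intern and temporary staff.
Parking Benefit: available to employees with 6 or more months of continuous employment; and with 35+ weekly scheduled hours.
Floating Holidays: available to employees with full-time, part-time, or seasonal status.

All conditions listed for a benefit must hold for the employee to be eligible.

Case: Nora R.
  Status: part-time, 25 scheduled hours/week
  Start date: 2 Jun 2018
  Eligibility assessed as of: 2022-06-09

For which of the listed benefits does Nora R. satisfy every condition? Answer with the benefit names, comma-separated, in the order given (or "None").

Legal Services Plan, Long-Term Disability, Floating Holidays

Service from 2 Jun 2018 to 2022-06-09: 1468 days.
Legal Services Plan — status part-time ✓ → eligible.
Long-Term Disability — status part-time ✓ (not excluded) → eligible.
Parking Benefit — service 1468 days ≥ 6 months (≈180 days) ✓; 25 hrs/wk < 35 ✗ → not eligible.
Floating Holidays — status part-time ✓ → eligible.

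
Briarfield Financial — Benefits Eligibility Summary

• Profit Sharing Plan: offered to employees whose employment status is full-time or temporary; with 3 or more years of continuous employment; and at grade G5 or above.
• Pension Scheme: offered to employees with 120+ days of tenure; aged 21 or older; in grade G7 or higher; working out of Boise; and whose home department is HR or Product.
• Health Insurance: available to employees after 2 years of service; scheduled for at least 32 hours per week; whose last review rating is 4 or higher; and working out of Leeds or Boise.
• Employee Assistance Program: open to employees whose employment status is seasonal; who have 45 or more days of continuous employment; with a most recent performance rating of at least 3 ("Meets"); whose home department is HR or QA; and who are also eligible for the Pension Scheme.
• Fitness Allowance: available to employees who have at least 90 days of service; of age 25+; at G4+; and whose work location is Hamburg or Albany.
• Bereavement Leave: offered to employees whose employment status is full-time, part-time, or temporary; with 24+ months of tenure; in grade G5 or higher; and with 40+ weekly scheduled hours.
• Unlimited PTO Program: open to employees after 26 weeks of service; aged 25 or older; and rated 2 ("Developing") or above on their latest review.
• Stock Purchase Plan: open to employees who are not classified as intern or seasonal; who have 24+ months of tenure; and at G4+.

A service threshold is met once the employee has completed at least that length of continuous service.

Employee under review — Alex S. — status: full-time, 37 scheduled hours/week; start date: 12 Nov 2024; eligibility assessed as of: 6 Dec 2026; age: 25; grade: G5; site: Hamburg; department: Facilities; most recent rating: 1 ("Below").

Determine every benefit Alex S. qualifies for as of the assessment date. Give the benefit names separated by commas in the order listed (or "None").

Fitness Allowance, Stock Purchase Plan

Service from 12 Nov 2024 to 6 Dec 2026: 754 days.
Profit Sharing Plan — status full-time ✓; service 754 days < 3 years (≈1095 days) ✗ → not eligible.
Pension Scheme — service 754 days ≥ 120 days ✓; age 25 ≥ 21 ✓; grade G5 < G7 ✗ → not eligible.
Health Insurance — service 754 days ≥ 2 years (≈730 days) ✓; 37 hrs/wk ≥ 32 ✓; rating 1 < 4 ✗ → not eligible.
Employee Assistance Program — status full-time ✗ (requires seasonal) → not eligible.
Fitness Allowance — service 754 days ≥ 90 days ✓; age 25 ≥ 25 ✓; grade G5 ≥ G4 ✓; site Hamburg ✓ → eligible.
Bereavement Leave — status full-time ✓; service 754 days ≥ 24 months (≈720 days) ✓; grade G5 ≥ G5 ✓; 37 hrs/wk < 40 ✗ → not eligible.
Unlimited PTO Program — service 754 days ≥ 26 weeks (≈182 days) ✓; age 25 ≥ 25 ✓; rating 1 < 2 ✗ → not eligible.
Stock Purchase Plan — status full-time ✓ (not excluded); service 754 days ≥ 24 months (≈720 days) ✓; grade G5 ≥ G4 ✓ → eligible.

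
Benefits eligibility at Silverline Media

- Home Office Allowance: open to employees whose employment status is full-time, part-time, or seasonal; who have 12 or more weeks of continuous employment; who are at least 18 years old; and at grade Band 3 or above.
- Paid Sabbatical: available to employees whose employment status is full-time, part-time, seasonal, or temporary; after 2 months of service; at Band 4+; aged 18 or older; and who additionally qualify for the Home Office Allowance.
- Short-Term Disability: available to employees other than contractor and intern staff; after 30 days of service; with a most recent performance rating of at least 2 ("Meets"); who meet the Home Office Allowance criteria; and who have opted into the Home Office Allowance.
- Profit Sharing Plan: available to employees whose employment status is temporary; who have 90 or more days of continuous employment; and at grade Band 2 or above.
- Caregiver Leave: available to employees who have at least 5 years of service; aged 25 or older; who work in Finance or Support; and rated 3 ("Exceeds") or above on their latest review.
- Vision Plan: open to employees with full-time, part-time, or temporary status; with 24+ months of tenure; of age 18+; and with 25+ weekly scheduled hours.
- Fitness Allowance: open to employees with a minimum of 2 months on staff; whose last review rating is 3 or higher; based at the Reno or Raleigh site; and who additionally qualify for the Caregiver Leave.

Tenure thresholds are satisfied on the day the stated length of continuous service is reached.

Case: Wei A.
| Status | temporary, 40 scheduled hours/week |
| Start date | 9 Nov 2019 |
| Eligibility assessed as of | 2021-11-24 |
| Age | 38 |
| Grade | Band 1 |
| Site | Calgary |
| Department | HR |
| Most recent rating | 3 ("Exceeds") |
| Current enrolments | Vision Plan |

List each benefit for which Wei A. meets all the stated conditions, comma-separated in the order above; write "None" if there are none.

Service from 9 Nov 2019 to 2021-11-24: 746 days.
Home Office Allowance — status temporary ✗ (requires full-time, part-time, or seasonal) → not eligible.
Paid Sabbatical — status temporary ✓; service 746 days ≥ 2 months (≈60 days) ✓; grade Band 1 < Band 4 ✗ → not eligible.
Short-Term Disability — status temporary ✓ (not excluded); service 746 days ≥ 30 days ✓; rating 3 ≥ 2 ✓; not eligible for Home Office Allowance ✗ → not eligible.
Profit Sharing Plan — status temporary ✓; service 746 days ≥ 90 days ✓; grade Band 1 < Band 2 ✗ → not eligible.
Caregiver Leave — service 746 days < 5 years (≈1825 days) ✗ → not eligible.
Vision Plan — status temporary ✓; service 746 days ≥ 24 months (≈720 days) ✓; age 38 ≥ 18 ✓; 40 hrs/wk ≥ 25 ✓ → eligible.
Fitness Allowance — service 746 days ≥ 2 months (≈60 days) ✓; rating 3 ≥ 3 ✓; site Calgary ✗ (not Reno or Raleigh) → not eligible.

Vision Plan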